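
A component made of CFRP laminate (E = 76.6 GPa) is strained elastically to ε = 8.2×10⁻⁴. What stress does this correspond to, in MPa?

62.8 MPa

σ = E·ε = 76600 MPa × 8.2×10⁻⁴ = 62.8 MPa.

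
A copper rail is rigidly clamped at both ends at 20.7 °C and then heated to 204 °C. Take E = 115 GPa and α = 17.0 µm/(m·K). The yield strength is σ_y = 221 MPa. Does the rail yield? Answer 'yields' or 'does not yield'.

yields

ΔT = 183.3 K. Constrained thermal stress σ = E·α·ΔT = 115.0×10³ MPa × 17.0×10⁻⁶ × 183.3 = 358 MPa (compressive).
Compare to σ_y = 221 MPa: σ ≥ σ_y, so it yields.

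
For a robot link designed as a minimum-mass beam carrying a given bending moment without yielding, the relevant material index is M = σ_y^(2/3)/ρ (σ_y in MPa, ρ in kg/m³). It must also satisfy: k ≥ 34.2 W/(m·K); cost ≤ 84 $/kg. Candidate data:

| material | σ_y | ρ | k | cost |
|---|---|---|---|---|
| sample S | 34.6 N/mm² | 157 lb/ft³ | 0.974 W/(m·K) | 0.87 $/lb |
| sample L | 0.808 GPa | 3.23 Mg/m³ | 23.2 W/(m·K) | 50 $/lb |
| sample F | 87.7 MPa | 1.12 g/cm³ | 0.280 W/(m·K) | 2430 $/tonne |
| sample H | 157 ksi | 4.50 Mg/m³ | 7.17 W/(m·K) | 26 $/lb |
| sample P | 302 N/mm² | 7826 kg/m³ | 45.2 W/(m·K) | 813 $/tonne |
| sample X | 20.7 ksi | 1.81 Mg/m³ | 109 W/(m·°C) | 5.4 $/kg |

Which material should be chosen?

Screen on constraints: k ≥ 34.2 W/(m·K); cost ≤ 84 $/kg. Survivors: sample P, sample X.
Normalizing units and computing the index:
  sample P: σ_y = 302.0 MPa, ρ = 7826 kg/m³
  sample X: σ_y = 142.7 MPa, ρ = 1810 kg/m³
  sample X: M = 15.1×10⁻³
  sample P: M = 5.75×10⁻³
Sample X ranks first.

sample X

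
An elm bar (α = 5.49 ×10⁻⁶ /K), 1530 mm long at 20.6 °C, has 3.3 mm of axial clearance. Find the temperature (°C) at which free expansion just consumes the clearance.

413 °C

α·L₀·ΔT = 3.3 mm ⇒ ΔT = 3.3 / (5.49×10⁻⁶ × 1530.0) = 392.9 K.
T = 20.6 + 392.9 = 413.5 °C.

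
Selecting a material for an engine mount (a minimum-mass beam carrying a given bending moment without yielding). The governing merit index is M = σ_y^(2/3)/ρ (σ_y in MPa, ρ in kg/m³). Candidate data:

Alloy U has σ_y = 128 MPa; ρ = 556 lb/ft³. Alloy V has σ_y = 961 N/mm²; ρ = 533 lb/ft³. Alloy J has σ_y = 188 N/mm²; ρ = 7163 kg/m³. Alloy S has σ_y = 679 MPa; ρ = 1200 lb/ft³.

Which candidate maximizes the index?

Putting every candidate on a common basis:
  alloy U: σ_y = 128.0 MPa, ρ = 8906 kg/m³
  alloy V: σ_y = 961.0 MPa, ρ = 8538 kg/m³
  alloy J: σ_y = 188.0 MPa, ρ = 7163 kg/m³
  alloy S: σ_y = 679.0 MPa, ρ = 19220 kg/m³
  alloy V: M = 11.4×10⁻³
  alloy J: M = 4.58×10⁻³
  alloy S: M = 4.02×10⁻³
  alloy U: M = 2.85×10⁻³
Alloy V ranks first.

alloy V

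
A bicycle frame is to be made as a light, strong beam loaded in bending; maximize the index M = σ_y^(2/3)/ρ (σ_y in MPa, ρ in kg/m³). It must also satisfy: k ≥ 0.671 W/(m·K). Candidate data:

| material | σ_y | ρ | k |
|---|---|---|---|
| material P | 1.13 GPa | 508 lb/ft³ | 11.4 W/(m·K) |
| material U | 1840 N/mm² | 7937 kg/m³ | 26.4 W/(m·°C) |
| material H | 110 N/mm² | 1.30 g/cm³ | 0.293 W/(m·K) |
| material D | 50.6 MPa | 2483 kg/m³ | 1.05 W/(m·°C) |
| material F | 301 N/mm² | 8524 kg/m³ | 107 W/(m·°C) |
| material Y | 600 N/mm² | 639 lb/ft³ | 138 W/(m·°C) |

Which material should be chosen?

material U

Screen on constraints: k ≥ 0.671 W/(m·K). Survivors: material P, material U, material D, material F, material Y.
Normalizing units and computing the index:
  material P: σ_y = 1130 MPa, ρ = 8137 kg/m³
  material U: σ_y = 1840 MPa, ρ = 7937 kg/m³
  material D: σ_y = 50.60 MPa, ρ = 2483 kg/m³
  material F: σ_y = 301.0 MPa, ρ = 8524 kg/m³
  material Y: σ_y = 600.0 MPa, ρ = 10240 kg/m³
  material U: M = 18.9×10⁻³
  material P: M = 13.3×10⁻³
  material Y: M = 6.95×10⁻³
  material D: M = 5.51×10⁻³
  material F: M = 5.27×10⁻³
Material U ranks first.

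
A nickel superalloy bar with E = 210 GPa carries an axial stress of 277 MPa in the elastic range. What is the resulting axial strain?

1.32×10⁻³

ε = σ/E = 277 / 210000 = 1.32×10⁻³.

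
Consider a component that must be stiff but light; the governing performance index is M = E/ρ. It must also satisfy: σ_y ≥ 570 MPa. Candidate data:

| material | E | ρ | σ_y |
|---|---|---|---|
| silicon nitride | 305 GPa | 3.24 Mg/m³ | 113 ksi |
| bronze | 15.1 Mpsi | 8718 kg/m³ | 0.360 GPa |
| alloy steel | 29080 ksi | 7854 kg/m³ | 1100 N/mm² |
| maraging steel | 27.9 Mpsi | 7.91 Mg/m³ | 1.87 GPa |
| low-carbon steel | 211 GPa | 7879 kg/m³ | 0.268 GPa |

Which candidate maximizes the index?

Screen on constraints: σ_y ≥ 570 MPa. Survivors: silicon nitride, alloy steel, maraging steel.
In SI units:
  silicon nitride: E = 305.0 GPa, ρ = 3240 kg/m³
  alloy steel: E = 200.5 GPa, ρ = 7854 kg/m³
  maraging steel: E = 192.4 GPa, ρ = 7910 kg/m³
  silicon nitride: M = 94.1 MN·m/kg
  alloy steel: M = 25.5 MN·m/kg
  maraging steel: M = 24.3 MN·m/kg
Highest index: silicon nitride.

silicon nitride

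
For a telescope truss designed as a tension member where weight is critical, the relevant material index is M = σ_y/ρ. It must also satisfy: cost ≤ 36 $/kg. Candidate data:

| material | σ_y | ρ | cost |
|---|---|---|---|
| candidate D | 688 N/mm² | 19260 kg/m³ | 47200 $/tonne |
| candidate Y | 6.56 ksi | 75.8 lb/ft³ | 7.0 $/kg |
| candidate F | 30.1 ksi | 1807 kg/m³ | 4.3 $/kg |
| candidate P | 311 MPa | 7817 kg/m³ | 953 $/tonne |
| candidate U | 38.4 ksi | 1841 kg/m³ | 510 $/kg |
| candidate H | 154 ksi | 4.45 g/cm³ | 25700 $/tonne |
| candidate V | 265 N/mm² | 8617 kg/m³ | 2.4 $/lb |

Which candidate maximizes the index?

Screen on constraints: cost ≤ 36 $/kg. Survivors: candidate Y, candidate F, candidate P, candidate H, candidate V.
Putting every candidate on a common basis:
  candidate Y: σ_y = 45.23 MPa, ρ = 1214 kg/m³
  candidate F: σ_y = 207.5 MPa, ρ = 1807 kg/m³
  candidate P: σ_y = 311.0 MPa, ρ = 7817 kg/m³
  candidate H: σ_y = 1062 MPa, ρ = 4450 kg/m³
  candidate V: σ_y = 265.0 MPa, ρ = 8617 kg/m³
  candidate H: M = 239 kN·m/kg
  candidate F: M = 115 kN·m/kg
  candidate P: M = 39.8 kN·m/kg
  candidate Y: M = 37.3 kN·m/kg
  candidate V: M = 30.8 kN·m/kg
Candidate H ranks first.

candidate H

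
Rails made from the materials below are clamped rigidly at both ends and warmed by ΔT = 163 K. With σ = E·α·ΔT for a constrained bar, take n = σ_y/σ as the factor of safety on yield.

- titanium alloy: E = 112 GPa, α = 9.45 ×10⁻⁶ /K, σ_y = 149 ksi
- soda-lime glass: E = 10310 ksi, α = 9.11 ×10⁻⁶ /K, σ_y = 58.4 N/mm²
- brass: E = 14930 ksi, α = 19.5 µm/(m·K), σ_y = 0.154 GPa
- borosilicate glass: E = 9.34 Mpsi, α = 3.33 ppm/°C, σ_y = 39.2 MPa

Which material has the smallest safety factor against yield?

brass

With everything in SI (GPa, ×10⁻⁶/K, MPa):
  titanium alloy: E = 112.0, α = 9.45, σ_y = 1027 → σ = 173 MPa, n = 5.95
  soda-lime glass: E = 71.08, α = 9.11, σ_y = 58.40 → σ = 106 MPa, n = 0.553
  brass: E = 102.9, α = 19.5, σ_y = 154.0 → σ = 327 MPa, n = 0.471
  borosilicate glass: E = 64.40, α = 3.33, σ_y = 39.20 → σ = 35.0 MPa, n = 1.12
The minimum is brass at n = 0.471.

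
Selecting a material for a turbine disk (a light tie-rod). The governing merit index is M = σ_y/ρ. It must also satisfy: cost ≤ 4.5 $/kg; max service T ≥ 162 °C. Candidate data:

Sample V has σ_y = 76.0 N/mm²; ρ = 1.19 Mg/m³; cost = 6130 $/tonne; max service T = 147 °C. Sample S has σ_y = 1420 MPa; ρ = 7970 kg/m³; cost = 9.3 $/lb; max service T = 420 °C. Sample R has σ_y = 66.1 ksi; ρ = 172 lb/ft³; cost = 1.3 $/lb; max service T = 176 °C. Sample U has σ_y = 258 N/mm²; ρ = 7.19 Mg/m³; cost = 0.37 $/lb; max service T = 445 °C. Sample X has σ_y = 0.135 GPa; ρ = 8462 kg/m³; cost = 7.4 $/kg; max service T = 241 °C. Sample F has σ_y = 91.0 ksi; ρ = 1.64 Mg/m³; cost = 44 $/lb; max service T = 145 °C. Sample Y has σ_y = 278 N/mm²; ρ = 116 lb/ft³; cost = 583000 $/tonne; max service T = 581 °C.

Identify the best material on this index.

Screen on constraints: cost ≤ 4.5 $/kg; max service T ≥ 162 °C. Survivors: sample R, sample U.
In SI units:
  sample R: σ_y = 455.7 MPa, ρ = 2755 kg/m³
  sample U: σ_y = 258.0 MPa, ρ = 7190 kg/m³
  sample R: M = 165 kN·m/kg
  sample U: M = 35.9 kN·m/kg
Sample R ranks first.

sample R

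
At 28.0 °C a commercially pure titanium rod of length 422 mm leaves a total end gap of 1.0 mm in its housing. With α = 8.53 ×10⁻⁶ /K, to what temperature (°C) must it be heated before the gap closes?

α·L₀·ΔT = 1.0 mm ⇒ ΔT = 1.0 / (8.53×10⁻⁶ × 422.0) = 277.8 K.
T = 28.0 + 277.8 = 305.8 °C.

306 °C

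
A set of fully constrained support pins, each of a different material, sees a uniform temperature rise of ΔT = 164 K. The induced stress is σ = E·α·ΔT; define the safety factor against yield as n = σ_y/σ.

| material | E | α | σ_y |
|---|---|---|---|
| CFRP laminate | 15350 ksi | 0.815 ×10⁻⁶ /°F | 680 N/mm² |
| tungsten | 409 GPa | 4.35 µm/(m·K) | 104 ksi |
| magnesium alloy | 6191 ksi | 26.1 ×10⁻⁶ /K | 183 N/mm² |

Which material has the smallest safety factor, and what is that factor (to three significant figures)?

magnesium alloy, n = 1.00

Per material, after unit conversion:
  CFRP laminate: E = 105.8, α = 1.47, σ_y = 680.0 → σ = 25.5 MPa, n = 26.7
  tungsten: E = 409.0, α = 4.35, σ_y = 717.1 → σ = 292 MPa, n = 2.46
  magnesium alloy: E = 42.69, α = 26.1, σ_y = 183.0 → σ = 183 MPa, n = 1.00
Smallest n: magnesium alloy with n = 1.00.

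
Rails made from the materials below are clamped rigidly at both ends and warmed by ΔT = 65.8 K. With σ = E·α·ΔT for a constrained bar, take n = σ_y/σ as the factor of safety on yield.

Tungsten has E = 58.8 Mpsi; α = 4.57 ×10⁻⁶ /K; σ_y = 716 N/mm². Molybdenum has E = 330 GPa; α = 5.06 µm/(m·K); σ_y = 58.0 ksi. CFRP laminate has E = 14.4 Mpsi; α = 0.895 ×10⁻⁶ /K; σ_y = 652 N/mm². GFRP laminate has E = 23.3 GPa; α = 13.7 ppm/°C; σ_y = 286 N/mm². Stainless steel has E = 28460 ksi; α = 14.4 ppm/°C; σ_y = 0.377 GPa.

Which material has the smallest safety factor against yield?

stainless steel

In consistent units (E in GPa, α in ×10⁻⁶/K, σ_y in MPa):
  tungsten: E = 405.4, α = 4.57, σ_y = 716.0 → σ = 122 MPa, n = 5.87
  molybdenum: E = 330.0, α = 5.06, σ_y = 399.9 → σ = 110 MPa, n = 3.64
  CFRP laminate: E = 99.28, α = 0.895, σ_y = 652.0 → σ = 5.85 MPa, n = 112
  GFRP laminate: E = 23.30, α = 13.7, σ_y = 286.0 → σ = 21.0 MPa, n = 13.6
  stainless steel: E = 196.2, α = 14.4, σ_y = 377.0 → σ = 186 MPa, n = 2.03
Stainless steel has the lowest safety factor, n = 2.03.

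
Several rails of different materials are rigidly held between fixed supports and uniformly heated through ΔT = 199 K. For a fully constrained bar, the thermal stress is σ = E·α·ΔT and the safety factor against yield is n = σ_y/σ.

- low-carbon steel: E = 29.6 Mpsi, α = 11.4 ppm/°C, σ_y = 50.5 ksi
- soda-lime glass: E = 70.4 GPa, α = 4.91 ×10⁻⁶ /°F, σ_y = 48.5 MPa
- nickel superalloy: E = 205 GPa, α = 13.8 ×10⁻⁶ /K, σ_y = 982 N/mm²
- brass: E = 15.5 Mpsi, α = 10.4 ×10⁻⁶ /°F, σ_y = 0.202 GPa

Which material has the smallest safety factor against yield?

soda-lime glass

With everything in SI (GPa, ×10⁻⁶/K, MPa):
  low-carbon steel: E = 204.1, α = 11.4, σ_y = 348.2 → σ = 463 MPa, n = 0.752
  soda-lime glass: E = 70.40, α = 8.84, σ_y = 48.50 → σ = 124 MPa, n = 0.392
  nickel superalloy: E = 205.0, α = 13.8, σ_y = 982.0 → σ = 563 MPa, n = 1.74
  brass: E = 106.9, α = 18.7, σ_y = 202.0 → σ = 398 MPa, n = 0.507
The minimum is soda-lime glass at n = 0.392.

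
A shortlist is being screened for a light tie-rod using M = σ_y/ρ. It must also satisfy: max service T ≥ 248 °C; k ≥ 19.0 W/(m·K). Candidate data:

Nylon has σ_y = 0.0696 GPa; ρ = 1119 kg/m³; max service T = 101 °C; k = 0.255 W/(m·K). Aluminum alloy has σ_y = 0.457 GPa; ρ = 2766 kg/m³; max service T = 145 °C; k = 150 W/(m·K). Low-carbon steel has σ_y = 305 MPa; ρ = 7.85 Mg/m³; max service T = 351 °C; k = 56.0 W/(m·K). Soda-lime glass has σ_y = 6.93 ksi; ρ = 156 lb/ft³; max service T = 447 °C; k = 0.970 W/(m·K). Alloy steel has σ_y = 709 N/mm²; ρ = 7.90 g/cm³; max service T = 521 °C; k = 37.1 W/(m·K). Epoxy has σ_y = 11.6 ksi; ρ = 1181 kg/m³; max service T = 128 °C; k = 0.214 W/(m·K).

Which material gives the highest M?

alloy steel

Screen on constraints: max service T ≥ 248 °C; k ≥ 19.0 W/(m·K). Survivors: low-carbon steel, alloy steel.
Normalizing units and computing the index:
  low-carbon steel: σ_y = 305.0 MPa, ρ = 7850 kg/m³
  alloy steel: σ_y = 709.0 MPa, ρ = 7900 kg/m³
  alloy steel: M = 89.7 kN·m/kg
  low-carbon steel: M = 38.9 kN·m/kg
Highest index: alloy steel.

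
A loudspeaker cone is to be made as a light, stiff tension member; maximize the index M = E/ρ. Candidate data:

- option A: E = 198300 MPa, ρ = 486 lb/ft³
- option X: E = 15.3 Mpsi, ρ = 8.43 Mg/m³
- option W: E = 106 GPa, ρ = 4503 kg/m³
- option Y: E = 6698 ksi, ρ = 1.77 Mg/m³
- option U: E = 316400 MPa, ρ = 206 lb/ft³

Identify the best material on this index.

After converting to SI:
  option A: E = 198.3 GPa, ρ = 7785 kg/m³
  option X: E = 105.5 GPa, ρ = 8430 kg/m³
  option W: E = 106.0 GPa, ρ = 4503 kg/m³
  option Y: E = 46.18 GPa, ρ = 1770 kg/m³
  option U: E = 316.4 GPa, ρ = 3300 kg/m³
  option U: M = 95.9 MN·m/kg
  option Y: M = 26.1 MN·m/kg
  option A: M = 25.5 MN·m/kg
  option W: M = 23.5 MN·m/kg
  option X: M = 12.5 MN·m/kg
Option U has the largest M.

option U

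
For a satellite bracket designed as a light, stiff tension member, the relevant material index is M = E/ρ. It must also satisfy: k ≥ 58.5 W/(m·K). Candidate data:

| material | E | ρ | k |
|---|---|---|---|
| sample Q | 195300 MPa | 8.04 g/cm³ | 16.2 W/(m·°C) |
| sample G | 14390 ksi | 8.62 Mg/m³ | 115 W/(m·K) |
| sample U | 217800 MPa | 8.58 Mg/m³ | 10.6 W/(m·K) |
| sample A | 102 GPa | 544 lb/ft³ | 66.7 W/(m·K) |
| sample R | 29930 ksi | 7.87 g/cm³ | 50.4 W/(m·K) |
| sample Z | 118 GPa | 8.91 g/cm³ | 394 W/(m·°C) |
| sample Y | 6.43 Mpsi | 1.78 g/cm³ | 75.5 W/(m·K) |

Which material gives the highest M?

sample Y

Screen on constraints: k ≥ 58.5 W/(m·K). Survivors: sample G, sample A, sample Z, sample Y.
Putting every candidate on a common basis:
  sample G: E = 99.22 GPa, ρ = 8620 kg/m³
  sample A: E = 102.0 GPa, ρ = 8714 kg/m³
  sample Z: E = 118.0 GPa, ρ = 8910 kg/m³
  sample Y: E = 44.33 GPa, ρ = 1780 kg/m³
  sample Y: M = 24.9 MN·m/kg
  sample Z: M = 13.2 MN·m/kg
  sample A: M = 11.7 MN·m/kg
  sample G: M = 11.5 MN·m/kg
The maximum is for sample Y.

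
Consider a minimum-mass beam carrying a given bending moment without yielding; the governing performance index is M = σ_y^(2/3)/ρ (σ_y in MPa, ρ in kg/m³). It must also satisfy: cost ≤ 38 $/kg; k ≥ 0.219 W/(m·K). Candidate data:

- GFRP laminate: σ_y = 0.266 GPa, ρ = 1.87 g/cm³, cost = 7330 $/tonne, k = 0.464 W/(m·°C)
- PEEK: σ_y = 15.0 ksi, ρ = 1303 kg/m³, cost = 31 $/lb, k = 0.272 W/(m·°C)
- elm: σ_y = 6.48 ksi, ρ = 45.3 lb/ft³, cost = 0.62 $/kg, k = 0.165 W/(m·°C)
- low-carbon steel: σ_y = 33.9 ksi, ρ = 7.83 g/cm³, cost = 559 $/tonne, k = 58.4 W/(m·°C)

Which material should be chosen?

Screen on constraints: cost ≤ 38 $/kg; k ≥ 0.219 W/(m·K). Survivors: GFRP laminate, low-carbon steel.
Normalizing units and computing the index:
  GFRP laminate: σ_y = 266.0 MPa, ρ = 1870 kg/m³
  low-carbon steel: σ_y = 233.7 MPa, ρ = 7830 kg/m³
  GFRP laminate: M = 22.1×10⁻³
  low-carbon steel: M = 4.85×10⁻³
GFRP laminate has the largest M.

GFRP laminate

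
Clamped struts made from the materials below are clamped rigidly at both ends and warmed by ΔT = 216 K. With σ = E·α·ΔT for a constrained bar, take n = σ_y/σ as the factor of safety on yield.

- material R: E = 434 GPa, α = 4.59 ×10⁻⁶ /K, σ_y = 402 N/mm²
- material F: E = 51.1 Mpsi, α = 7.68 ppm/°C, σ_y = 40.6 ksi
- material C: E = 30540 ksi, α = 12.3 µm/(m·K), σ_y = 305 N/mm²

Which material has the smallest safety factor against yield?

material F

With everything in SI (GPa, ×10⁻⁶/K, MPa):
  material R: E = 434.0, α = 4.59, σ_y = 402.0 → σ = 430 MPa, n = 0.934
  material F: E = 352.3, α = 7.68, σ_y = 279.9 → σ = 584 MPa, n = 0.479
  material C: E = 210.6, α = 12.3, σ_y = 305.0 → σ = 559 MPa, n = 0.545
Material F has the lowest safety factor, n = 0.479.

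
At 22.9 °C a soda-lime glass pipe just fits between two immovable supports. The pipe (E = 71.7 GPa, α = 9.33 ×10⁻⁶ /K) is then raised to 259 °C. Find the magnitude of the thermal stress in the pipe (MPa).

158 MPa

ΔT = 236.1 K. Constrained thermal stress σ = E·α·ΔT = 71.70×10³ MPa × 9.33×10⁻⁶ × 236.1 = 158 MPa (compressive).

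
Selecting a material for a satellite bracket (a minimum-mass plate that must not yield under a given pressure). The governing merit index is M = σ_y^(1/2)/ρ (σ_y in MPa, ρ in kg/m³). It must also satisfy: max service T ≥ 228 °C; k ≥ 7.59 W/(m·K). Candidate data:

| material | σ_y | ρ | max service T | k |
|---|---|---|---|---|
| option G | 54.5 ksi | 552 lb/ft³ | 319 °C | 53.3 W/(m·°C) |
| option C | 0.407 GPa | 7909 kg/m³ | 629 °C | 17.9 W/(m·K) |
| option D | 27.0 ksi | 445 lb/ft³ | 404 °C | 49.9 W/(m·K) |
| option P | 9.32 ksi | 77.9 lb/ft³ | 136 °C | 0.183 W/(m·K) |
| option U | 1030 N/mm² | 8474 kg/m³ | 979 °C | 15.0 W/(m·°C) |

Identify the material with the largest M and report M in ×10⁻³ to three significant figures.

Screen on constraints: max service T ≥ 228 °C; k ≥ 7.59 W/(m·K). Survivors: option G, option C, option D, option U.
After converting to SI:
  option G: σ_y = 375.8 MPa, ρ = 8842 kg/m³
  option C: σ_y = 407.0 MPa, ρ = 7909 kg/m³
  option D: σ_y = 186.2 MPa, ρ = 7128 kg/m³
  option U: σ_y = 1030 MPa, ρ = 8474 kg/m³
  option U: M = 3.79×10⁻³
  option C: M = 2.55×10⁻³
  option G: M = 2.19×10⁻³
  option D: M = 1.91×10⁻³
Highest index: option U.

option U, M = 3.79×10⁻³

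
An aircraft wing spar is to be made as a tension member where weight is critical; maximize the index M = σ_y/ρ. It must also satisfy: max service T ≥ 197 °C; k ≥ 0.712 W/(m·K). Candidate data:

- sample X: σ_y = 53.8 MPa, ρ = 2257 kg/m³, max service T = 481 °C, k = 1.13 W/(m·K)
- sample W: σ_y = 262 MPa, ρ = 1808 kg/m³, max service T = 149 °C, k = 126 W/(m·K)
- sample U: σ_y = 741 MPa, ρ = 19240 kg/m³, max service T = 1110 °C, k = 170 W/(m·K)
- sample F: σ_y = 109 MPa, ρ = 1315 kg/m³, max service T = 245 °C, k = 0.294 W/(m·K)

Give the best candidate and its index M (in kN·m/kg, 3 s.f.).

sample U, M = 38.5 kN·m/kg

Screen on constraints: max service T ≥ 197 °C; k ≥ 0.712 W/(m·K). Survivors: sample X, sample U.
Per-candidate index values:
  sample U: M = 38.5 kN·m/kg
  sample X: M = 23.8 kN·m/kg
Highest index: sample U.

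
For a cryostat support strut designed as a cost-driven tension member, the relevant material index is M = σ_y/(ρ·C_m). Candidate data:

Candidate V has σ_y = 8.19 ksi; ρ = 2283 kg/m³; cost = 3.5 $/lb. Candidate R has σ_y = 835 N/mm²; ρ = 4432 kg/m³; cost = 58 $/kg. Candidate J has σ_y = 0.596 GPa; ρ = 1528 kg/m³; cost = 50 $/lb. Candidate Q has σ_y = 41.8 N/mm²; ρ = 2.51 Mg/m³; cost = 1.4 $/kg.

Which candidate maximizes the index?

In SI units:
  candidate V: σ_y = 56.47 MPa, ρ = 2283 kg/m³, cost = 7.716 $/kg
  candidate R: σ_y = 835.0 MPa, ρ = 4432 kg/m³, cost = 58.00 $/kg
  candidate J: σ_y = 596.0 MPa, ρ = 1528 kg/m³, cost = 110.2 $/kg
  candidate Q: σ_y = 41.80 MPa, ρ = 2510 kg/m³, cost = 1.400 $/kg
  candidate Q: M = 11.9 kN·m per $
  candidate J: M = 3.54 kN·m per $
  candidate R: M = 3.25 kN·m per $
  candidate V: M = 3.21 kN·m per $
The maximum is for candidate Q.

candidate Q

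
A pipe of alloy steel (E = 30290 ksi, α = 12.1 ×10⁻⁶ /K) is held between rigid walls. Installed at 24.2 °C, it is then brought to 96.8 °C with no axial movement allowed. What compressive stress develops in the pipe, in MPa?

183 MPa

E = 30290 ksi = 208.8 GPa.
ΔT = 72.60 K. Constrained thermal stress σ = E·α·ΔT = 208.8×10³ MPa × 12.1×10⁻⁶ × 72.60 = 183 MPa (compressive).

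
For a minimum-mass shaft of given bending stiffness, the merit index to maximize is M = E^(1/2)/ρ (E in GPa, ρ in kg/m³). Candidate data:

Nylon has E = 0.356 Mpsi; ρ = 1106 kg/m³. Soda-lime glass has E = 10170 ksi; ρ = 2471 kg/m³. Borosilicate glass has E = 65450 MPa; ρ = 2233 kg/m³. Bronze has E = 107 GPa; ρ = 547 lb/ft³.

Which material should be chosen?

Putting every candidate on a common basis:
  nylon: E = 2.455 GPa, ρ = 1106 kg/m³
  soda-lime glass: E = 70.12 GPa, ρ = 2471 kg/m³
  borosilicate glass: E = 65.45 GPa, ρ = 2233 kg/m³
  bronze: E = 107.0 GPa, ρ = 8762 kg/m³
  borosilicate glass: M = 3.62×10⁻³
  soda-lime glass: M = 3.39×10⁻³
  nylon: M = 1.42×10⁻³
  bronze: M = 1.18×10⁻³
Highest index: borosilicate glass.

borosilicate glass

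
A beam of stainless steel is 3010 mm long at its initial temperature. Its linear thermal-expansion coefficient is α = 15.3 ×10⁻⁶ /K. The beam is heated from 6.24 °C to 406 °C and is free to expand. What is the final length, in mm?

ΔT = 406 − 6.24 = 399.8 K.
ΔL = α·L₀·ΔT = 15.3×10⁻⁶ × 3010 mm × 399.8 K = 18.4 mm.
L = L₀ + ΔL = 3010 + 18.4 = 3028.4 mm.

3028.4 mm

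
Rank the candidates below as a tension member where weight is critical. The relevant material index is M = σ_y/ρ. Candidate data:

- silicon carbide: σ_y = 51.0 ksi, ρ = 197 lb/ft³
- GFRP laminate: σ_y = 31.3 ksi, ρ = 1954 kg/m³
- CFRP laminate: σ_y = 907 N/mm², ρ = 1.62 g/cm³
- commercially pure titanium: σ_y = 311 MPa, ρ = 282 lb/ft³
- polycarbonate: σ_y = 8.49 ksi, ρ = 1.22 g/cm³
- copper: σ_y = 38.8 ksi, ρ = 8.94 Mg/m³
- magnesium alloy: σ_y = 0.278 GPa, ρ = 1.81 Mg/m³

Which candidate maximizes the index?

Convert each candidate to consistent units, then evaluate M:
  silicon carbide: σ_y = 351.6 MPa, ρ = 3156 kg/m³
  GFRP laminate: σ_y = 215.8 MPa, ρ = 1954 kg/m³
  CFRP laminate: σ_y = 907.0 MPa, ρ = 1620 kg/m³
  commercially pure titanium: σ_y = 311.0 MPa, ρ = 4517 kg/m³
  polycarbonate: σ_y = 58.54 MPa, ρ = 1220 kg/m³
  copper: σ_y = 267.5 MPa, ρ = 8940 kg/m³
  magnesium alloy: σ_y = 278.0 MPa, ρ = 1810 kg/m³
  CFRP laminate: M = 560 kN·m/kg
  magnesium alloy: M = 154 kN·m/kg
  silicon carbide: M = 111 kN·m/kg
  GFRP laminate: M = 110 kN·m/kg
  commercially pure titanium: M = 68.8 kN·m/kg
  polycarbonate: M = 48.0 kN·m/kg
  copper: M = 29.9 kN·m/kg
Highest index: CFRP laminate.

CFRP laminate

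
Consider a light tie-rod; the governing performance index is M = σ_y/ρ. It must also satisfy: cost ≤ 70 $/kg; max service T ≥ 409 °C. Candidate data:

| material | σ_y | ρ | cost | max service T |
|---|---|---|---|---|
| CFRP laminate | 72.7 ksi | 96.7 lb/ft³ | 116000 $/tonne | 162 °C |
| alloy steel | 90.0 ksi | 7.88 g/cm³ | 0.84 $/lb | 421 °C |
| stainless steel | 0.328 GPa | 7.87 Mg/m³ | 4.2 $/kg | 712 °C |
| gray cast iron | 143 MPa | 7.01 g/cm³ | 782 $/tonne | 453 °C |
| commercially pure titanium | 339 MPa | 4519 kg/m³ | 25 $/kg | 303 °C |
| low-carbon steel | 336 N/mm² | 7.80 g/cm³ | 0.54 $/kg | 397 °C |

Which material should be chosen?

alloy steel

Screen on constraints: cost ≤ 70 $/kg; max service T ≥ 409 °C. Survivors: alloy steel, stainless steel, gray cast iron.
Putting every candidate on a common basis:
  alloy steel: σ_y = 620.5 MPa, ρ = 7880 kg/m³
  stainless steel: σ_y = 328.0 MPa, ρ = 7870 kg/m³
  gray cast iron: σ_y = 143.0 MPa, ρ = 7010 kg/m³
  alloy steel: M = 78.7 kN·m/kg
  stainless steel: M = 41.7 kN·m/kg
  gray cast iron: M = 20.4 kN·m/kg
The maximum is for alloy steel.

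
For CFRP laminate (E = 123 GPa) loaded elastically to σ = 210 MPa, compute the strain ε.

1.71×10⁻³

ε = σ/E = 210 / 123000 = 1.71×10⁻³.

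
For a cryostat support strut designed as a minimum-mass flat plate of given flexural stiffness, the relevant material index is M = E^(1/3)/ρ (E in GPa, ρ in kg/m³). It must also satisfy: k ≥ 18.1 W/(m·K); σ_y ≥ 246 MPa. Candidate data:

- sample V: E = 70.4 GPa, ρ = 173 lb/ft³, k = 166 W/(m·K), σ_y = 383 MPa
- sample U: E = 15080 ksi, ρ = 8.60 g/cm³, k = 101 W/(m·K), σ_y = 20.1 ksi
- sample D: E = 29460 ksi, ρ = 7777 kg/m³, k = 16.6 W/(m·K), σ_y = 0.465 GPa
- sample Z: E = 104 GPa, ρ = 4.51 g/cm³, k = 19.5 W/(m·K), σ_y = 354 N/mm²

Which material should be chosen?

Screen on constraints: k ≥ 18.1 W/(m·K); σ_y ≥ 246 MPa. Survivors: sample V, sample Z.
Convert each candidate to consistent units, then evaluate M:
  sample V: E = 70.40 GPa, ρ = 2771 kg/m³
  sample Z: E = 104.0 GPa, ρ = 4510 kg/m³
  sample V: M = 1.49×10⁻³
  sample Z: M = 1.04×10⁻³
Sample V has the largest M.

sample V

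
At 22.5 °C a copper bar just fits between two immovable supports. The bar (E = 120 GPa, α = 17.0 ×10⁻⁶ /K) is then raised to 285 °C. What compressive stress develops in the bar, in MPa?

536 MPa

ΔT = 262.5 K. Constrained thermal stress σ = E·α·ΔT = 120.0×10³ MPa × 17.0×10⁻⁶ × 262.5 = 536 MPa (compressive).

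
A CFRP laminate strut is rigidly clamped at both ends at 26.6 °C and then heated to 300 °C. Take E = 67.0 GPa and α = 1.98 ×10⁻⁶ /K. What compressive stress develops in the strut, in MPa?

ΔT = 273.4 K. Constrained thermal stress σ = E·α·ΔT = 67.00×10³ MPa × 1.98×10⁻⁶ × 273.4 = 36.3 MPa (compressive).

36.3 MPa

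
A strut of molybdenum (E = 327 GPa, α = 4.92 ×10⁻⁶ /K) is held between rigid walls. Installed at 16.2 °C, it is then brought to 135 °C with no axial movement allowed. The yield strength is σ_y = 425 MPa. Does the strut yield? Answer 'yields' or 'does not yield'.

ΔT = 118.8 K. Constrained thermal stress σ = E·α·ΔT = 327.0×10³ MPa × 4.92×10⁻⁶ × 118.8 = 191 MPa (compressive).
Compare to σ_y = 425 MPa: σ < σ_y, so it does not yield.

does not yield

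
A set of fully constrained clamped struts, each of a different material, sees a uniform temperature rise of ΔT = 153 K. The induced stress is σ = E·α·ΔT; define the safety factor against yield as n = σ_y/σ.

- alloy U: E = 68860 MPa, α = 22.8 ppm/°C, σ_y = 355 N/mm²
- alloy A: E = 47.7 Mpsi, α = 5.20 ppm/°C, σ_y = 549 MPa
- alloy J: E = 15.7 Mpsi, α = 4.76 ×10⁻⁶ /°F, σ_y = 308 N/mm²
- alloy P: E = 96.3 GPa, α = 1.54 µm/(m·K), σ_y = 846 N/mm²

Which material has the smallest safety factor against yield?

With everything in SI (GPa, ×10⁻⁶/K, MPa):
  alloy U: E = 68.86, α = 22.8, σ_y = 355.0 → σ = 240 MPa, n = 1.48
  alloy A: E = 328.9, α = 5.20, σ_y = 549.0 → σ = 262 MPa, n = 2.10
  alloy J: E = 108.2, α = 8.57, σ_y = 308.0 → σ = 142 MPa, n = 2.17
  alloy P: E = 96.30, α = 1.54, σ_y = 846.0 → σ = 22.7 MPa, n = 37.3
Smallest n: alloy U with n = 1.48.

alloy U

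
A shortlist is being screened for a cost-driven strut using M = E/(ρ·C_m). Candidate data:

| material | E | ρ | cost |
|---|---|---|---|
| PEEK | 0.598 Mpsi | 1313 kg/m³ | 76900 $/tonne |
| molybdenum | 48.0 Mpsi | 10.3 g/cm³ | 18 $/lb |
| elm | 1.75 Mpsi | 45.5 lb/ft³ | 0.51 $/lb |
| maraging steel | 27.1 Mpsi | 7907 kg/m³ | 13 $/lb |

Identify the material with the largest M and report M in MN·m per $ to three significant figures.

In SI units:
  PEEK: E = 4.123 GPa, ρ = 1313 kg/m³, cost = 76.90 $/kg
  molybdenum: E = 330.9 GPa, ρ = 10300 kg/m³, cost = 39.68 $/kg
  elm: E = 12.07 GPa, ρ = 728.8 kg/m³, cost = 1.124 $/kg
  maraging steel: E = 186.8 GPa, ρ = 7907 kg/m³, cost = 28.66 $/kg
  elm: M = 14.7 MN·m per $
  maraging steel: M = 0.825 MN·m per $
  molybdenum: M = 0.810 MN·m per $
  PEEK: M = 0.0408 MN·m per $
Elm has the largest M.

elm, M = 14.7 MN·m per $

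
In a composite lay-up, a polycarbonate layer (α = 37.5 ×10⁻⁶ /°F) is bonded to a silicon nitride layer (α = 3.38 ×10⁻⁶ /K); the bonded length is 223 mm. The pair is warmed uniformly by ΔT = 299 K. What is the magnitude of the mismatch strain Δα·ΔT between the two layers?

0.0192

polycarbonate: α = 37.5×10⁻⁶/°F × 9/5 = 67.5×10⁻⁶/K.
Δα = |67.5 − 3.38|×10⁻⁶/K = 64.1×10⁻⁶/K.
Mismatch strain = Δα·ΔT = 64.1×10⁻⁶ × 299.0 = 0.0192.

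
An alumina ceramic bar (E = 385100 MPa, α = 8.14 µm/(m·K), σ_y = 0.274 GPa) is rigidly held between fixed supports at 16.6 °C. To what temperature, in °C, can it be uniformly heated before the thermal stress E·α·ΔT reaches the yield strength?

E = 385100 MPa = 385.1 GPa.
σ_y = 0.274 GPa = 274.0 MPa.
E·α·ΔT = 274.0 MPa ⇒ ΔT = 274.0 / (385.1×10³ × 8.14×10⁻⁶) = 87.41 K.
T = 16.6 + 87.41 = 104.0 °C.

104 °C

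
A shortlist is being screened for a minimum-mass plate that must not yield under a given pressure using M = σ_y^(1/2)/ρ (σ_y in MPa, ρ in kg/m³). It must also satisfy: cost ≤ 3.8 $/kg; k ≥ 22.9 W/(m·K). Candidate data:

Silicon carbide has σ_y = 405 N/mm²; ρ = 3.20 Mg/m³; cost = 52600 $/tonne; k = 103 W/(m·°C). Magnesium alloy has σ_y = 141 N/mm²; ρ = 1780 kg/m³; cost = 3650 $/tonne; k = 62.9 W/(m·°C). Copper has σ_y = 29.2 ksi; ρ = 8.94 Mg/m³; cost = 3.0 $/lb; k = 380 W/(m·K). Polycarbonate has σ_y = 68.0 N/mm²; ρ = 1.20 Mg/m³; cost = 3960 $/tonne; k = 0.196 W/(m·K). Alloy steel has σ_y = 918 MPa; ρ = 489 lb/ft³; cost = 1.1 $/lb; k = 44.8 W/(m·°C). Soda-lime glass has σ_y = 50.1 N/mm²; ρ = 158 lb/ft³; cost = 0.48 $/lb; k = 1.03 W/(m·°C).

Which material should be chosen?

Screen on constraints: cost ≤ 3.8 $/kg; k ≥ 22.9 W/(m·K). Survivors: magnesium alloy, alloy steel.
Putting every candidate on a common basis:
  magnesium alloy: σ_y = 141.0 MPa, ρ = 1780 kg/m³
  alloy steel: σ_y = 918.0 MPa, ρ = 7833 kg/m³
  magnesium alloy: M = 6.67×10⁻³
  alloy steel: M = 3.87×10⁻³
The maximum is for magnesium alloy.

magnesium alloy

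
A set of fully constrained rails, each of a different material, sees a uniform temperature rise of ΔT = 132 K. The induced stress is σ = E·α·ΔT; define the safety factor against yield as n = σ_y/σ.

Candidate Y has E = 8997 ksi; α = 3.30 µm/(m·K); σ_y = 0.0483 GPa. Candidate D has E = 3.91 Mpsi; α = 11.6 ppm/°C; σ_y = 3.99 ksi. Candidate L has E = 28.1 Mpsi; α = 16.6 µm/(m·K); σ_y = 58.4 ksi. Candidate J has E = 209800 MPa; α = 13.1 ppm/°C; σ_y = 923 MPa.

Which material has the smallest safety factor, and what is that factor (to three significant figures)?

With everything in SI (GPa, ×10⁻⁶/K, MPa):
  candidate Y: E = 62.03, α = 3.30, σ_y = 48.30 → σ = 27.0 MPa, n = 1.79
  candidate D: E = 26.96, α = 11.6, σ_y = 27.51 → σ = 41.3 MPa, n = 0.666
  candidate L: E = 193.7, α = 16.6, σ_y = 402.7 → σ = 425 MPa, n = 0.948
  candidate J: E = 209.8, α = 13.1, σ_y = 923.0 → σ = 363 MPa, n = 2.54
The minimum is candidate D at n = 0.666.

candidate D, n = 0.666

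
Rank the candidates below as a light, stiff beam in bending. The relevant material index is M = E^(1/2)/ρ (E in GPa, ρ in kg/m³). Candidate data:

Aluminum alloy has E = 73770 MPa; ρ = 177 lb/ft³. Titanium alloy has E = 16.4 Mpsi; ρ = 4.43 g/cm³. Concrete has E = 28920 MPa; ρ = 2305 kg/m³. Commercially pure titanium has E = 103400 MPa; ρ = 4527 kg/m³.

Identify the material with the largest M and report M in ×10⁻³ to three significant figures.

In SI units:
  aluminum alloy: E = 73.77 GPa, ρ = 2835 kg/m³
  titanium alloy: E = 113.1 GPa, ρ = 4430 kg/m³
  concrete: E = 28.92 GPa, ρ = 2305 kg/m³
  commercially pure titanium: E = 103.4 GPa, ρ = 4527 kg/m³
  aluminum alloy: M = 3.03×10⁻³
  titanium alloy: M = 2.40×10⁻³
  concrete: M = 2.33×10⁻³
  commercially pure titanium: M = 2.25×10⁻³
Aluminum alloy has the largest M.

aluminum alloy, M = 3.03×10⁻³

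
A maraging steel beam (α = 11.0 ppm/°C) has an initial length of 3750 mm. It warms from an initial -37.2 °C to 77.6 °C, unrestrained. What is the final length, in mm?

3754.7 mm

ΔT = 77.6 − (-37.2) = 114.8 K.
ΔL = α·L₀·ΔT = 11.0×10⁻⁶ × 3750 mm × 114.8 K = 4.74 mm.
L = L₀ + ΔL = 3750 + 4.74 = 3754.7 mm.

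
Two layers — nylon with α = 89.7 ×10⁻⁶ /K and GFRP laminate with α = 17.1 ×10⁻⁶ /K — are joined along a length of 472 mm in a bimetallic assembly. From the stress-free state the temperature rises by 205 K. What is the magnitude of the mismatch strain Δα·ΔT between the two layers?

0.0149

Δα = |89.7 − 17.1|×10⁻⁶/K = 72.6×10⁻⁶/K.
Mismatch strain = Δα·ΔT = 72.6×10⁻⁶ × 205.0 = 0.0149.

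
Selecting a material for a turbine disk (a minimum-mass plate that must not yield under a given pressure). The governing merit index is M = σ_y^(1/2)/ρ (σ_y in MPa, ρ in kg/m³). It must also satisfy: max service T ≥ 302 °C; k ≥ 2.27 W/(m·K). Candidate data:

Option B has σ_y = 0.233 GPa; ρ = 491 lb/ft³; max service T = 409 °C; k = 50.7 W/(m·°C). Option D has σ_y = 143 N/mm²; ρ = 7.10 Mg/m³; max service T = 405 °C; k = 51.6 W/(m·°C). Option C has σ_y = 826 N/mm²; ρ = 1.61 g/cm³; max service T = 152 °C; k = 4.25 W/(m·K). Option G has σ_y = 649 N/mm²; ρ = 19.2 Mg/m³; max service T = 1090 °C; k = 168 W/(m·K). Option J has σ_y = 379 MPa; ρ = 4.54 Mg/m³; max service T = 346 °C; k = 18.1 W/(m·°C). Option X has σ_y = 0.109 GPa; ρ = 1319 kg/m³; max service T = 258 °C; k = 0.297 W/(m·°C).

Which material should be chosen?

option J

Screen on constraints: max service T ≥ 302 °C; k ≥ 2.27 W/(m·K). Survivors: option B, option D, option G, option J.
In SI units:
  option B: σ_y = 233.0 MPa, ρ = 7865 kg/m³
  option D: σ_y = 143.0 MPa, ρ = 7100 kg/m³
  option G: σ_y = 649.0 MPa, ρ = 19200 kg/m³
  option J: σ_y = 379.0 MPa, ρ = 4540 kg/m³
  option J: M = 4.29×10⁻³
  option B: M = 1.94×10⁻³
  option D: M = 1.68×10⁻³
  option G: M = 1.33×10⁻³
Option J has the largest M.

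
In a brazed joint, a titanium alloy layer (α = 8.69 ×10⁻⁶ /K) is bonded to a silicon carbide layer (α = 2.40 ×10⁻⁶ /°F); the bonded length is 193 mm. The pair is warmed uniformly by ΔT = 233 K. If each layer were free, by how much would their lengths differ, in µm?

197 µm

silicon carbide: α = 2.40×10⁻⁶/°F × 9/5 = 4.32×10⁻⁶/K.
Δα = |8.69 − 4.32|×10⁻⁶/K = 4.37×10⁻⁶/K.
ΔL_mismatch = Δα·L·ΔT = 4.37×10⁻⁶ × 193.0 mm × 233.0 K = 197 µm.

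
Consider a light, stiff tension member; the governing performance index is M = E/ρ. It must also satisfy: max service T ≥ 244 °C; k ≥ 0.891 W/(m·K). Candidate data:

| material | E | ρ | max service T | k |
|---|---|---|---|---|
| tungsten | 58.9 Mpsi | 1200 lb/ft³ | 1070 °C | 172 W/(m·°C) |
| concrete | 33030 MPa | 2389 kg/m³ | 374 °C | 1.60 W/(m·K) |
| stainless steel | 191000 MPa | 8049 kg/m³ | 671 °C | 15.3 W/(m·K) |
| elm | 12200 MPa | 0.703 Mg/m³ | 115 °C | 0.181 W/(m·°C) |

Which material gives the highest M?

stainless steel

Screen on constraints: max service T ≥ 244 °C; k ≥ 0.891 W/(m·K). Survivors: tungsten, concrete, stainless steel.
Putting every candidate on a common basis:
  tungsten: E = 406.1 GPa, ρ = 19220 kg/m³
  concrete: E = 33.03 GPa, ρ = 2389 kg/m³
  stainless steel: E = 191.0 GPa, ρ = 8049 kg/m³
  stainless steel: M = 23.7 MN·m/kg
  tungsten: M = 21.1 MN·m/kg
  concrete: M = 13.8 MN·m/kg
The maximum is for stainless steel.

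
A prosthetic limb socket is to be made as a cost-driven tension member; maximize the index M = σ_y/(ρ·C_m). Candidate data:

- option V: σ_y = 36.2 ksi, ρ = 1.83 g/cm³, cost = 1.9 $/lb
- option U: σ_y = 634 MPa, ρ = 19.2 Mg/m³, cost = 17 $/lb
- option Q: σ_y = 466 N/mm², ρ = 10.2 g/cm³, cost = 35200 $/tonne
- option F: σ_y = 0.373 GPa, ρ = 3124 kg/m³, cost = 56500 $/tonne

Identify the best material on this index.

Convert each candidate to consistent units, then evaluate M:
  option V: σ_y = 249.6 MPa, ρ = 1830 kg/m³, cost = 4.189 $/kg
  option U: σ_y = 634.0 MPa, ρ = 19200 kg/m³, cost = 37.48 $/kg
  option Q: σ_y = 466.0 MPa, ρ = 10200 kg/m³, cost = 35.20 $/kg
  option F: σ_y = 373.0 MPa, ρ = 3124 kg/m³, cost = 56.50 $/kg
  option V: M = 32.6 kN·m per $
  option F: M = 2.11 kN·m per $
  option Q: M = 1.30 kN·m per $
  option U: M = 0.881 kN·m per $
Highest index: option V.

option V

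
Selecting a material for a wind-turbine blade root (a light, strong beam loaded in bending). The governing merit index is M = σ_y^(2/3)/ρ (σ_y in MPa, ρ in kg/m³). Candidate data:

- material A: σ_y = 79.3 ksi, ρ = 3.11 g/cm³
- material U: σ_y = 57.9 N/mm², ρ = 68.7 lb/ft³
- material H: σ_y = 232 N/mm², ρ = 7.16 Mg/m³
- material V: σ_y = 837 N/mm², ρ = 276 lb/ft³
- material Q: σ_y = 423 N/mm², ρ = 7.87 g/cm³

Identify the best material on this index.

material A

Putting every candidate on a common basis:
  material A: σ_y = 546.8 MPa, ρ = 3110 kg/m³
  material U: σ_y = 57.90 MPa, ρ = 1100 kg/m³
  material H: σ_y = 232.0 MPa, ρ = 7160 kg/m³
  material V: σ_y = 837.0 MPa, ρ = 4421 kg/m³
  material Q: σ_y = 423.0 MPa, ρ = 7870 kg/m³
  material A: M = 21.5×10⁻³
  material V: M = 20.1×10⁻³
  material U: M = 13.6×10⁻³
  material Q: M = 7.16×10⁻³
  material H: M = 5.27×10⁻³
The maximum is for material A.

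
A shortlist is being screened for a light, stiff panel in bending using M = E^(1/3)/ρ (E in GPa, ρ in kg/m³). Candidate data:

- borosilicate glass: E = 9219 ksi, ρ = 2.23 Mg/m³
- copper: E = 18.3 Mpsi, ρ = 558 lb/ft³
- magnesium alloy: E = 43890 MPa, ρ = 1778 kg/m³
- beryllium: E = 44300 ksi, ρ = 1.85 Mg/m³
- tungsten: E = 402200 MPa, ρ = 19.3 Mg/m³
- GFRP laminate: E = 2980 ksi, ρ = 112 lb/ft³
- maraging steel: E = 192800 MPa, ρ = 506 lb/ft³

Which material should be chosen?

Normalizing units and computing the index:
  borosilicate glass: E = 63.56 GPa, ρ = 2230 kg/m³
  copper: E = 126.2 GPa, ρ = 8938 kg/m³
  magnesium alloy: E = 43.89 GPa, ρ = 1778 kg/m³
  beryllium: E = 305.4 GPa, ρ = 1850 kg/m³
  tungsten: E = 402.2 GPa, ρ = 19300 kg/m³
  GFRP laminate: E = 20.55 GPa, ρ = 1794 kg/m³
  maraging steel: E = 192.8 GPa, ρ = 8105 kg/m³
  beryllium: M = 3.64×10⁻³
  magnesium alloy: M = 1.98×10⁻³
  borosilicate glass: M = 1.79×10⁻³
  GFRP laminate: M = 1.53×10⁻³
  maraging steel: M = 0.713×10⁻³
  copper: M = 0.561×10⁻³
  tungsten: M = 0.382×10⁻³
Highest index: beryllium.

beryllium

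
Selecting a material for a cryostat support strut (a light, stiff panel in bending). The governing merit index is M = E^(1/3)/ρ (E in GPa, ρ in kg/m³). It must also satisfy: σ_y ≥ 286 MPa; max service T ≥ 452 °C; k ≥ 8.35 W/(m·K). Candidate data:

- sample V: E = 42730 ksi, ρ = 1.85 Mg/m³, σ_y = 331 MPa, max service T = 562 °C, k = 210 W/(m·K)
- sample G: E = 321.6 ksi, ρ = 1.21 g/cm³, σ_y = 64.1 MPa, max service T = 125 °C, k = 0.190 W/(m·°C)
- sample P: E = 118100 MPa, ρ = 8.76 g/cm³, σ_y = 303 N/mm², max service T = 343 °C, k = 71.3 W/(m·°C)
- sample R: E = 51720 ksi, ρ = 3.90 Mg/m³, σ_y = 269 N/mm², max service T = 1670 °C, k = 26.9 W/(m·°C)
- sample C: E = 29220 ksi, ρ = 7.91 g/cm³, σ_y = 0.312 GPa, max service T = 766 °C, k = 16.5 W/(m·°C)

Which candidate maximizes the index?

sample V

Screen on constraints: σ_y ≥ 286 MPa; max service T ≥ 452 °C; k ≥ 8.35 W/(m·K). Survivors: sample V, sample C.
Putting every candidate on a common basis:
  sample V: E = 294.6 GPa, ρ = 1850 kg/m³
  sample C: E = 201.5 GPa, ρ = 7910 kg/m³
  sample V: M = 3.60×10⁻³
  sample C: M = 0.741×10⁻³
Sample V has the largest M.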